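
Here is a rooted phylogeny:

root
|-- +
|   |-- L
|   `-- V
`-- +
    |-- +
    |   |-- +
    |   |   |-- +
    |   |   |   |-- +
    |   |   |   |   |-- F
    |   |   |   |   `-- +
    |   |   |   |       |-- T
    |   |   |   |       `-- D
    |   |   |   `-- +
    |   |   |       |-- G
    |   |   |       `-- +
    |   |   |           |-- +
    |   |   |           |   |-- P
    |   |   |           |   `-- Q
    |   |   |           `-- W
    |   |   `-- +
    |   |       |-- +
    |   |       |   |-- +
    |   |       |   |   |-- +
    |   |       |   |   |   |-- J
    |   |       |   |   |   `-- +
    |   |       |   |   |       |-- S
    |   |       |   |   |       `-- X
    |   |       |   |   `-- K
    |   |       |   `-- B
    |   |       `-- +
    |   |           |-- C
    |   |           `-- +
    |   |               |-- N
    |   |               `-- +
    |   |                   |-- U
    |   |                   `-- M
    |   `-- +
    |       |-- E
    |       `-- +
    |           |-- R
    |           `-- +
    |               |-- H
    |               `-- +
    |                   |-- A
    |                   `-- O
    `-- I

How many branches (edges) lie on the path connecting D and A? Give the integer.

The MRCA of D and A is the node subtending ((((F,(T,D)),(G,((P,Q),W))),((((J,(S,X)),K),B),(C,(N,(U,M))))),(E,(R,(H,(A,O))))).
From D up to that node: 5 branches. From A up to the same node: 5 branches. Total: 5 + 5 = 10.

10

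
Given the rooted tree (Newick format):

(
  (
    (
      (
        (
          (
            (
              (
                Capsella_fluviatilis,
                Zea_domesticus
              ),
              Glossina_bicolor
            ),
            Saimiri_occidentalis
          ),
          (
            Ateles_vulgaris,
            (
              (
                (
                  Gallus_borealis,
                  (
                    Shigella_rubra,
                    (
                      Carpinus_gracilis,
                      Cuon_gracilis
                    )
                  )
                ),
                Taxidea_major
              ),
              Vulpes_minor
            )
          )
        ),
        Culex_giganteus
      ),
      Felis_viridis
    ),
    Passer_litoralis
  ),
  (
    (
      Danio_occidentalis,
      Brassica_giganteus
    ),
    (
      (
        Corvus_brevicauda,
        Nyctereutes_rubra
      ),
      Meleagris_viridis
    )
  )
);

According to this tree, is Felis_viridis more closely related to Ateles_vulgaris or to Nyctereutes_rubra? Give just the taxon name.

Ateles_vulgaris

The MRCA of Felis_viridis and Ateles_vulgaris subtends ((((((Capsella_fluviatilis,Zea_domesticus),Glossina_bicolor),Saimiri_occidentalis),(Ateles_vulgaris,(((Gallus_borealis,(Shigella_rubra,(Carpinus_gracilis,Cuon_gracilis))),Taxidea_major),Vulpes_minor))),Culex_giganteus),Felis_viridis) (13 taxa).
The MRCA of Felis_viridis and Nyctereutes_rubra is the root, subtending the entire tree (19 taxa).
The first is nested inside the second, so Felis_viridis shares a more recent common ancestor with Ateles_vulgaris.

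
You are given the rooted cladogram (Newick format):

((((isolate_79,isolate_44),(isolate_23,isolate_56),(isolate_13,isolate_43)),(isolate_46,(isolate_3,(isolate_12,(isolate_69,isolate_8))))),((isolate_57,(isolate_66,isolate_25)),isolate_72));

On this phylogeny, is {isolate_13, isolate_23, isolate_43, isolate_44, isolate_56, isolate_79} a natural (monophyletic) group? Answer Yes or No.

The most recent common ancestor of these taxa subtends ((isolate_79,isolate_44),(isolate_23,isolate_56),(isolate_13,isolate_43)).
That clade has exactly 6 tips — every listed taxon and nothing else — so the group is monophyletic.

Yes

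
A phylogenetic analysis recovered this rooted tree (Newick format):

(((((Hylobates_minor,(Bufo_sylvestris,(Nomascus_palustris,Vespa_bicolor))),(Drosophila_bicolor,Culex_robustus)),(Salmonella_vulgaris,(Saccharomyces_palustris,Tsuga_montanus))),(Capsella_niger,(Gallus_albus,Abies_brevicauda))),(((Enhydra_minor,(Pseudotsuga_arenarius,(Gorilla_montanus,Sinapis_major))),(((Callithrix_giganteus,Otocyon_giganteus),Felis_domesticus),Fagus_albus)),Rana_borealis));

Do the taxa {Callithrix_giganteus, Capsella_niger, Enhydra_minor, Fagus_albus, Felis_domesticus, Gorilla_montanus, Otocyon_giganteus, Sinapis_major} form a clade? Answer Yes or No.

No

The MRCA of the listed taxa is the root, so the smallest clade containing them is the whole tree.
That clade also contains Abies_brevicauda, Bufo_sylvestris, Culex_robustus, Drosophila_bicolor, Gallus_albus, Hylobates_minor, Nomascus_palustris, Pseudotsuga_arenarius, Rana_borealis, Saccharomyces_palustris, Salmonella_vulgaris, Tsuga_montanus, Vespa_bicolor, which are not in the proposed group, so the group is not monophyletic.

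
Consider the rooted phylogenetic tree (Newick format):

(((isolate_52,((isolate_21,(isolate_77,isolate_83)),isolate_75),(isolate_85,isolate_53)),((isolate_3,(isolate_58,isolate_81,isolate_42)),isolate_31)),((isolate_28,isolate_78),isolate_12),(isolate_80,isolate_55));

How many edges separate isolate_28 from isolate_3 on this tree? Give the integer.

7

The MRCA of isolate_28 and isolate_3 is the root of the tree.
From isolate_28 up to that node: 3 branches. From isolate_3 up to the same node: 4 branches. Total: 3 + 4 = 7.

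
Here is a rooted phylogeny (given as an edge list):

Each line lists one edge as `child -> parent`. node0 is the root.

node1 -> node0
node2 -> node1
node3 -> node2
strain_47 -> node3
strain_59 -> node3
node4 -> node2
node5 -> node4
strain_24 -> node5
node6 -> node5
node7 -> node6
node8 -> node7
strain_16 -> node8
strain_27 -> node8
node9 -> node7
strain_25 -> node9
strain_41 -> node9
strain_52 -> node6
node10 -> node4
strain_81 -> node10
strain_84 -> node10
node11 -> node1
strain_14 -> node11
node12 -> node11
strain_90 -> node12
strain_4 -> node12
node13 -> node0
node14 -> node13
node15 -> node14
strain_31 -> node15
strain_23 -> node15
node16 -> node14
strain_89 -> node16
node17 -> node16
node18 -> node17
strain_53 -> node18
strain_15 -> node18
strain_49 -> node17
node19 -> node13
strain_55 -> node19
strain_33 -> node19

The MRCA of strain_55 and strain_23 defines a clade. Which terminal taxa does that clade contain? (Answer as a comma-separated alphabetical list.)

strain_15, strain_23, strain_31, strain_33, strain_49, strain_53, strain_55, strain_89

Tracing strain_55: it sits inside (strain_55,strain_33).
Tracing strain_23: it sits inside (strain_31,strain_23).
The smallest clade enclosing both is (((strain_31,strain_23),(strain_89,((strain_53,strain_15),strain_49))),(strain_55,strain_33)); the answer is its 8 terminal taxa in alphabetical order.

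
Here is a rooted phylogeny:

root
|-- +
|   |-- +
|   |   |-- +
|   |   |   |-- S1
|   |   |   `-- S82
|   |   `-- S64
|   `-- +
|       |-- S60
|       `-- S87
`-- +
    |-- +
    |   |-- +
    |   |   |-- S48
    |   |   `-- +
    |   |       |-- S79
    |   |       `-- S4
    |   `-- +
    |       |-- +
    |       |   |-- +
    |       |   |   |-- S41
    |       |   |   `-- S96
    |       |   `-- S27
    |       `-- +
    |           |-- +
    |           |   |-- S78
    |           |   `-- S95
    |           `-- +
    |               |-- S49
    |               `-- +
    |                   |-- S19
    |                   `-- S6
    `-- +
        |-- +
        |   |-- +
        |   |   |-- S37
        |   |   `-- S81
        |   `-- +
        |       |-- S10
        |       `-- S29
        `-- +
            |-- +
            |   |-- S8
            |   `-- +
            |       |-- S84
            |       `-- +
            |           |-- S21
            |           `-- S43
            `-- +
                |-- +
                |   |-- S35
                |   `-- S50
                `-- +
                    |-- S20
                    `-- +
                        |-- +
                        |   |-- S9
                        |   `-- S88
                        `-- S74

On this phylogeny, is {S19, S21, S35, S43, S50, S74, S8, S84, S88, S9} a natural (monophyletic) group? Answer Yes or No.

No

The MRCA of the listed taxa subtends (((S48,(S79,S4)),(((S41,S96),S27),((S78,S95),(S49,(S19,S6))))),(((S37,S81),(S10,S29)),((S8,(S84,(S21,S43))),((S35,S50),(S20,((S9,S88),S74)))))).
That clade also contains S10, S20, S27, S29, S37, S4, S41, S48, S49, S6, S78, S79, S81, S95, S96, which are not in the proposed group, so the group is not monophyletic.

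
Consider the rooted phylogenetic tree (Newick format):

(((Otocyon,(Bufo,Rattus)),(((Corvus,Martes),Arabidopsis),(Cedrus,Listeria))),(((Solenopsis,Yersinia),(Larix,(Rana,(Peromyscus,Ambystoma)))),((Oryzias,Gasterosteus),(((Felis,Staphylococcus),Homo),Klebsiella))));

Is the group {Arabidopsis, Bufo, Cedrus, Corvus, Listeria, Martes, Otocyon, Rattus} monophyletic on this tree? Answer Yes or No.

Yes

The most recent common ancestor of these taxa subtends ((Otocyon,(Bufo,Rattus)),(((Corvus,Martes),Arabidopsis),(Cedrus,Listeria))).
That clade has exactly 8 tips — every listed taxon and nothing else — so the group is monophyletic.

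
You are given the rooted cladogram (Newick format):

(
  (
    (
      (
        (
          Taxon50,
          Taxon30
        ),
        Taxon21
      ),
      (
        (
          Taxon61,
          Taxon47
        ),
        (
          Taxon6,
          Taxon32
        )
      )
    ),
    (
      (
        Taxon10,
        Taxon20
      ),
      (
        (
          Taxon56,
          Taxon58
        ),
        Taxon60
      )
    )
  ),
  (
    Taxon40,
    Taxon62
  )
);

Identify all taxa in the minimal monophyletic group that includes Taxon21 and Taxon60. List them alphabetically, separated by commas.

Taxon10, Taxon20, Taxon21, Taxon30, Taxon32, Taxon47, Taxon50, Taxon56, Taxon58, Taxon6, Taxon60, Taxon61

Tracing Taxon21: it sits inside ((Taxon50,Taxon30),Taxon21).
Tracing Taxon60: it sits inside ((Taxon56,Taxon58),Taxon60).
The smallest clade enclosing both is ((((Taxon50,Taxon30),Taxon21),((Taxon61,Taxon47),(Taxon6,Taxon32))),((Taxon10,Taxon20),((Taxon56,Taxon58),Taxon60))); the answer is its 12 terminal taxa in alphabetical order.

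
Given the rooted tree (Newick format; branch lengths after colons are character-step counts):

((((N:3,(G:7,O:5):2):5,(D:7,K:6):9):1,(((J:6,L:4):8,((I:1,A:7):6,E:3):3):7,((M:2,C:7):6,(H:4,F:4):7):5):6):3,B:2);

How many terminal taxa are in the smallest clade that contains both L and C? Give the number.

9

The MRCA of L and C is the node subtending (((J,L),((I,A),E)),((M,C),(H,F))).
That clade contains 9 terminal taxa: A, C, E, F, H, I, J, L, M.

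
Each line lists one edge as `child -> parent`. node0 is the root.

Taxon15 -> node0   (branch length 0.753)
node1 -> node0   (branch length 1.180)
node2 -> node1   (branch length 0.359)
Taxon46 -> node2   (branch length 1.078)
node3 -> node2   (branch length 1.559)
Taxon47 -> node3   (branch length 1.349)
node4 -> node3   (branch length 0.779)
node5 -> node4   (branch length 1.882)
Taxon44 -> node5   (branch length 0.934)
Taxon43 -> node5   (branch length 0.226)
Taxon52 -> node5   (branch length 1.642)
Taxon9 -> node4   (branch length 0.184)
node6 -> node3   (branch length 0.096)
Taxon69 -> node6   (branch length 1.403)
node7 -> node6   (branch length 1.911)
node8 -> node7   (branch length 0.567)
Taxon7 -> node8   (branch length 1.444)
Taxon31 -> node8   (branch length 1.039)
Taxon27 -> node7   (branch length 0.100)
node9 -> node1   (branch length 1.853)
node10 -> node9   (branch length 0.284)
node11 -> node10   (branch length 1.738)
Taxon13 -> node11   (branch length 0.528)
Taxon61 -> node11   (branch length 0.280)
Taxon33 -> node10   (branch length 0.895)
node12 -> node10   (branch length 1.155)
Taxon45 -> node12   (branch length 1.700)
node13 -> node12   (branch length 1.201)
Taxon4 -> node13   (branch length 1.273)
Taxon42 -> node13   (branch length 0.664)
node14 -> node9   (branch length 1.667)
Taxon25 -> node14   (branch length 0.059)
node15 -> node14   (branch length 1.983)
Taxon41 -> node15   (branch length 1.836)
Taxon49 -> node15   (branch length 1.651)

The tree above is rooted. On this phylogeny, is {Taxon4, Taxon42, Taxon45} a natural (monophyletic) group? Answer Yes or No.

Yes

The most recent common ancestor of these taxa subtends (Taxon45,(Taxon4,Taxon42)).
That clade has exactly 3 tips — every listed taxon and nothing else — so the group is monophyletic.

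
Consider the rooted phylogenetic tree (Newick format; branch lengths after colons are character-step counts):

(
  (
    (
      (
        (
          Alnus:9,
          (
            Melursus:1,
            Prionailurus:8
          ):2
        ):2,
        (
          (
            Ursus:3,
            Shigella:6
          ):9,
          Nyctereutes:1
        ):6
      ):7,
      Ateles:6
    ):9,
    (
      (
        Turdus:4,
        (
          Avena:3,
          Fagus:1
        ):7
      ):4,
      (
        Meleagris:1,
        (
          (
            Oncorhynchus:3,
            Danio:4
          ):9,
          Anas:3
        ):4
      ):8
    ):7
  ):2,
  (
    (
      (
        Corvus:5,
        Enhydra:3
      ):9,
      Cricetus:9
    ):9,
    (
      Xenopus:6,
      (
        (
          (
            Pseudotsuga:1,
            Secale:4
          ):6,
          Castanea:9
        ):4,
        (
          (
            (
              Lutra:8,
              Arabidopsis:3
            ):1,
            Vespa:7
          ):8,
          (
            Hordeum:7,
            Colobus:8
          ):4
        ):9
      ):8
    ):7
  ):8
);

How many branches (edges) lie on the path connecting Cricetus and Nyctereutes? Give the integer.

8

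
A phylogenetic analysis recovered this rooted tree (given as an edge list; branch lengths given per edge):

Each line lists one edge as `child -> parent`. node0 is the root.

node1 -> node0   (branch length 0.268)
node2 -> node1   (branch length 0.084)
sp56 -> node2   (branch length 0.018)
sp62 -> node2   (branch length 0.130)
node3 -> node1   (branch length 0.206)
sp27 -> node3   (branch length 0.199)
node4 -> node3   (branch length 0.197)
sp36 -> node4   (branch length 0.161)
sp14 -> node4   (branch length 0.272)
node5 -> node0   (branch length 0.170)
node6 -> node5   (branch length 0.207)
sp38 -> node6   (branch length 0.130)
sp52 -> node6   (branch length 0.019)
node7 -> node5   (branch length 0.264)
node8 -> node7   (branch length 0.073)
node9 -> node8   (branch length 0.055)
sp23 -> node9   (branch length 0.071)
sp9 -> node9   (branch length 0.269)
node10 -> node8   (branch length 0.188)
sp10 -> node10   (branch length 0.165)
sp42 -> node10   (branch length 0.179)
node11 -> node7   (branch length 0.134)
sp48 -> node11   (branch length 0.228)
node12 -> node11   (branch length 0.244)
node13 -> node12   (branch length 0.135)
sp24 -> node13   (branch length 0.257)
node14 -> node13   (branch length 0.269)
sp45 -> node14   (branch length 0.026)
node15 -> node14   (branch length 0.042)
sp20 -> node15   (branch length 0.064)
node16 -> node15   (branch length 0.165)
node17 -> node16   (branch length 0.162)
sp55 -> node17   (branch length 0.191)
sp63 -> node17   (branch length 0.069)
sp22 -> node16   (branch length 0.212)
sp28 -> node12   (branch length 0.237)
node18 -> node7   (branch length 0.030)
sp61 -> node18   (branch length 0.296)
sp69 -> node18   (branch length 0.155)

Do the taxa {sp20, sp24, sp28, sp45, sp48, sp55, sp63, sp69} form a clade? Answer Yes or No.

No

The MRCA of the listed taxa subtends (((sp23,sp9),(sp10,sp42)),(sp48,((sp24,(sp45,(sp20,((sp55,sp63),sp22)))),sp28)),(sp61,sp69)).
That clade also contains sp10, sp22, sp23, sp42, sp61, sp9, which are not in the proposed group, so the group is not monophyletic.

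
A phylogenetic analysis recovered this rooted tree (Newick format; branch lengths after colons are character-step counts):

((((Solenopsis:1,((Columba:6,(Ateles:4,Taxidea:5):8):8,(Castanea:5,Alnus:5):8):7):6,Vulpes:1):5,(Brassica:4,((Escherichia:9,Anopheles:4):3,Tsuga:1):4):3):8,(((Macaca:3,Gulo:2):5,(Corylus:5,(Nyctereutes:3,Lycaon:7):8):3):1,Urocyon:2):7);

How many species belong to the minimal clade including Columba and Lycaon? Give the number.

The MRCA of Columba and Lycaon is the root, so the clade is the entire tree.
That clade contains 17 terminal taxa: Alnus, Anopheles, Ateles, Brassica, Castanea, Columba, Corylus, Escherichia, Gulo, Lycaon, Macaca, Nyctereutes, Solenopsis, Taxidea, Tsuga, Urocyon, Vulpes.

17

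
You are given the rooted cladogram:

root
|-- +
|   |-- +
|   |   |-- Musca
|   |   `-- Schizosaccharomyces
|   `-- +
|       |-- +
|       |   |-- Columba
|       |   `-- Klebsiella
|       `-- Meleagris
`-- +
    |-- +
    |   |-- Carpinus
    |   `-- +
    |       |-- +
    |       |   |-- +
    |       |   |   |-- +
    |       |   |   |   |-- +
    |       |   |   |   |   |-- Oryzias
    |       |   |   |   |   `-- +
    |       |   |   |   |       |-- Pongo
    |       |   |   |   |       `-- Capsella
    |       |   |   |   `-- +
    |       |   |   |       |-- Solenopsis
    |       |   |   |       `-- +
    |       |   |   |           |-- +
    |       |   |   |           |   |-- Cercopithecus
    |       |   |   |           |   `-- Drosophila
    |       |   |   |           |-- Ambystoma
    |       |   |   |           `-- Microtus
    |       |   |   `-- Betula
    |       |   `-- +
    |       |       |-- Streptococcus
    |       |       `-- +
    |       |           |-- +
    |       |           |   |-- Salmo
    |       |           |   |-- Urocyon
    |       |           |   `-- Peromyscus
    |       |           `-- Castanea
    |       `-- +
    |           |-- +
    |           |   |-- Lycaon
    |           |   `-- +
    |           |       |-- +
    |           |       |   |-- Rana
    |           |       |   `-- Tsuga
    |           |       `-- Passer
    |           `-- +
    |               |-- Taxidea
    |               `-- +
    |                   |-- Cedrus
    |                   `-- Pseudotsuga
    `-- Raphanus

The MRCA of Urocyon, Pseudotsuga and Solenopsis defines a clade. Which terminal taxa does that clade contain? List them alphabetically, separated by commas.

Tracing Urocyon: it sits inside (Salmo,Urocyon,Peromyscus).
Tracing Pseudotsuga: it sits inside (Cedrus,Pseudotsuga).
Tracing Solenopsis: it sits inside (Solenopsis,((Cercopithecus,Drosophila),Ambystoma,Microtus)).
The smallest clade enclosing all 3 is (((((Oryzias,(Pongo,Capsella)),(Solenopsis,((Cercopithecus,Drosophila),Ambystoma,Microtus))),Betula),(Streptococcus,((Salmo,Urocyon,Peromyscus),Castanea))),((Lycaon,((Rana,Tsuga),Passer)),(Taxidea,(Cedrus,Pseudotsuga)))); the answer is its 21 terminal taxa in alphabetical order.

Ambystoma, Betula, Capsella, Castanea, Cedrus, Cercopithecus, Drosophila, Lycaon, Microtus, Oryzias, Passer, Peromyscus, Pongo, Pseudotsuga, Rana, Salmo, Solenopsis, Streptococcus, Taxidea, Tsuga, Urocyon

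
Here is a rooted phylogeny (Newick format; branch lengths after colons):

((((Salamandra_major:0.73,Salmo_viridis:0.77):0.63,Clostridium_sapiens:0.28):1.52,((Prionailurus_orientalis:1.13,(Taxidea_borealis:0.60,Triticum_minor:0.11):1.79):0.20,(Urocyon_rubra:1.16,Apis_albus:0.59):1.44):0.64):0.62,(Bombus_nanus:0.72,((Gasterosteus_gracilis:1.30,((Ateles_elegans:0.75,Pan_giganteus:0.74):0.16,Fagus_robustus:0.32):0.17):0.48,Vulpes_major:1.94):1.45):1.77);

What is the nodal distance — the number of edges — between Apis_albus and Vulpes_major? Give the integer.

The MRCA of Apis_albus and Vulpes_major is the root of the tree.
From Apis_albus up to that node: 4 branches. From Vulpes_major up to the same node: 3 branches. Total: 4 + 3 = 7.

7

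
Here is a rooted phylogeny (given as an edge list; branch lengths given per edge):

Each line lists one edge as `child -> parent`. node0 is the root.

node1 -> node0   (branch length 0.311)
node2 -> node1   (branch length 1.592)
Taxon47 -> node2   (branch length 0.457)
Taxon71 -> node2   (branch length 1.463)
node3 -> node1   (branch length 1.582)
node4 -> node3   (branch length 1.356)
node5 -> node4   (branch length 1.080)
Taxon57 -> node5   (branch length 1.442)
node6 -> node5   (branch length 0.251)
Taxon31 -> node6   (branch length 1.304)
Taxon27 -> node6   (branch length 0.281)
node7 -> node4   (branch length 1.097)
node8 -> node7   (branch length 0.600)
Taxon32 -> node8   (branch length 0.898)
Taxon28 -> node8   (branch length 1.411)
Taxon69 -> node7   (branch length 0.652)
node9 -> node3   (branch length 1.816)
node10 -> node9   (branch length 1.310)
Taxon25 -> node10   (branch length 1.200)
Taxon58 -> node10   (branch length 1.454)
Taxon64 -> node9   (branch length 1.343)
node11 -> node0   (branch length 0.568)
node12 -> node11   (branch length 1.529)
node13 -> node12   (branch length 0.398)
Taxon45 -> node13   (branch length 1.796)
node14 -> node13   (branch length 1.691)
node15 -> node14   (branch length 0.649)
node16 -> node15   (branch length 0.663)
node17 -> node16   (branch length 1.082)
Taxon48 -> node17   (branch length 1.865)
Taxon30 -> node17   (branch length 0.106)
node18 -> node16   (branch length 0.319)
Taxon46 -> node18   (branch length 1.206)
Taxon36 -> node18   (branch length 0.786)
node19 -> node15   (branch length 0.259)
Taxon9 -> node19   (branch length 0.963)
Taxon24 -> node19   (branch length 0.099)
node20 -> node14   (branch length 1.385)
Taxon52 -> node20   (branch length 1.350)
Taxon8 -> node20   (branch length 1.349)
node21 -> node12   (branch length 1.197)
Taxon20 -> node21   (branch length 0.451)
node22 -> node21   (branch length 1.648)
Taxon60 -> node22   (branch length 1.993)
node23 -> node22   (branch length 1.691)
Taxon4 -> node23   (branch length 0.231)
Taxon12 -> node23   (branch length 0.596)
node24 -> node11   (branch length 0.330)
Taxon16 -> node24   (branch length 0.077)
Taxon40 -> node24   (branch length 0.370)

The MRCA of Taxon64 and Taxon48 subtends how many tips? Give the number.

The MRCA of Taxon64 and Taxon48 is the root, so the clade is the entire tree.
That clade contains 26 terminal taxa: Taxon12, Taxon16, Taxon20, Taxon24, Taxon25, Taxon27, Taxon28, Taxon30, Taxon31, Taxon32, Taxon36, Taxon4, Taxon40, Taxon45, Taxon46, Taxon47, Taxon48, Taxon52, Taxon57, Taxon58, Taxon60, Taxon64, Taxon69, Taxon71, Taxon8, Taxon9.

26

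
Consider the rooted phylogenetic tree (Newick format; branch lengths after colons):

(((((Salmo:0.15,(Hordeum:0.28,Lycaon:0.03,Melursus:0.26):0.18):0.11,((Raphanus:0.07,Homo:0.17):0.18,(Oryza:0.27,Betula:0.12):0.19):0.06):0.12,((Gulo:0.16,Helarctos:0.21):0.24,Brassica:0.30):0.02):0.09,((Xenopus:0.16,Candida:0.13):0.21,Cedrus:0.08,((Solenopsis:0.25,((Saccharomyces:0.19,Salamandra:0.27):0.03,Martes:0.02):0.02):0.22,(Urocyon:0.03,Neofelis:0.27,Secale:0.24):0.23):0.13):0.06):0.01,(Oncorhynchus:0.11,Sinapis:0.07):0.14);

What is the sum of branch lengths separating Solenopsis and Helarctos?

1.22

The path runs Solenopsis → … → MRCA → … → Helarctos; the MRCA is the node subtending ((((Salmo,(Hordeum,Lycaon,Melursus)),((Raphanus,Homo),(Oryza,Betula))),((Gulo,Helarctos),Brassica)),((Xenopus,Candida),Cedrus,((Solenopsis,((Saccharomyces,Salamandra),Martes)),(Urocyon,Neofelis,Secale)))).
Branch lengths along that path: 0.25 + 0.22 + 0.13 + 0.06 + 0.09 + 0.02 + 0.24 + 0.21 = 1.22.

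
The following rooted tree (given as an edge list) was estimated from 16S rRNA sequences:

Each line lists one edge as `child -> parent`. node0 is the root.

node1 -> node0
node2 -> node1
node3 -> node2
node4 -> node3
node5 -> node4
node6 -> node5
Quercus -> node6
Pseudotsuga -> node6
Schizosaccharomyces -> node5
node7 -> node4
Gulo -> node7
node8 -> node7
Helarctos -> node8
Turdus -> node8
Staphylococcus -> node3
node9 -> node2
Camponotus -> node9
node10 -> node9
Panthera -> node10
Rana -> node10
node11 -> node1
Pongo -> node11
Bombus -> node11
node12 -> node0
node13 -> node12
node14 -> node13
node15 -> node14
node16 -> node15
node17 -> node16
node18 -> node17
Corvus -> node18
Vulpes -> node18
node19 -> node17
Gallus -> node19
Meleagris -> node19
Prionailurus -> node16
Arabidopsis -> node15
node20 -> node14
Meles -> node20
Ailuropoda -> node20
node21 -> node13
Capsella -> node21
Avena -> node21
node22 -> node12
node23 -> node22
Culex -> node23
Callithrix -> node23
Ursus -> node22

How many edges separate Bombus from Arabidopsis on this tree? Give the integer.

8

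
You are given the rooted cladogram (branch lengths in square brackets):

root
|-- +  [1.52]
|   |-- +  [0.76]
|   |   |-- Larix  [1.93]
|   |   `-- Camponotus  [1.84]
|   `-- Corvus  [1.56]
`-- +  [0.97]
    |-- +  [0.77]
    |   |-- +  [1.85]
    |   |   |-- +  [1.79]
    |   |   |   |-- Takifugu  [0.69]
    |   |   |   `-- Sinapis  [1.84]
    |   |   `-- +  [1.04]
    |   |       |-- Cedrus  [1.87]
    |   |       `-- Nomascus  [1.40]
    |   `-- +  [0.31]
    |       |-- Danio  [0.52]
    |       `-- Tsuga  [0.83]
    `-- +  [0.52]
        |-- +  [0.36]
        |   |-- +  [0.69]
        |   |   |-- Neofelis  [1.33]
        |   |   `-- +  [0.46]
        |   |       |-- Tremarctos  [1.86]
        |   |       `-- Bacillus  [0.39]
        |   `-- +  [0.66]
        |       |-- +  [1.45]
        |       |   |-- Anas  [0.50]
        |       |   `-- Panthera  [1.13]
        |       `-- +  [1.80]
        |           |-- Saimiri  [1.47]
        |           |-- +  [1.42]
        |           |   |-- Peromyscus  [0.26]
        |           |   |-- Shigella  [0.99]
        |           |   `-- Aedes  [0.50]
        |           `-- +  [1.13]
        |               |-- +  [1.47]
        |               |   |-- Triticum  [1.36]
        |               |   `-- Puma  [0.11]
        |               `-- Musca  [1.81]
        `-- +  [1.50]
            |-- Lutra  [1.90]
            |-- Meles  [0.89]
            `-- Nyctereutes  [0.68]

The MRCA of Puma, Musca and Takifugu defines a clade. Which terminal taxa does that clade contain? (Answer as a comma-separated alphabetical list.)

Aedes, Anas, Bacillus, Cedrus, Danio, Lutra, Meles, Musca, Neofelis, Nomascus, Nyctereutes, Panthera, Peromyscus, Puma, Saimiri, Shigella, Sinapis, Takifugu, Tremarctos, Triticum, Tsuga

Tracing Puma: it sits inside (Triticum,Puma).
Tracing Musca: it sits inside ((Triticum,Puma),Musca).
Tracing Takifugu: it sits inside (Takifugu,Sinapis).
The smallest clade enclosing all 3 is ((((Takifugu,Sinapis),(Cedrus,Nomascus)),(Danio,Tsuga)),(((Neofelis,(Tremarctos,Bacillus)),((Anas,Panthera),(Saimiri,(Peromyscus,Shigella,Aedes),((Triticum,Puma),Musca)))),(Lutra,Meles,Nyctereutes))); the answer is its 21 terminal taxa in alphabetical order.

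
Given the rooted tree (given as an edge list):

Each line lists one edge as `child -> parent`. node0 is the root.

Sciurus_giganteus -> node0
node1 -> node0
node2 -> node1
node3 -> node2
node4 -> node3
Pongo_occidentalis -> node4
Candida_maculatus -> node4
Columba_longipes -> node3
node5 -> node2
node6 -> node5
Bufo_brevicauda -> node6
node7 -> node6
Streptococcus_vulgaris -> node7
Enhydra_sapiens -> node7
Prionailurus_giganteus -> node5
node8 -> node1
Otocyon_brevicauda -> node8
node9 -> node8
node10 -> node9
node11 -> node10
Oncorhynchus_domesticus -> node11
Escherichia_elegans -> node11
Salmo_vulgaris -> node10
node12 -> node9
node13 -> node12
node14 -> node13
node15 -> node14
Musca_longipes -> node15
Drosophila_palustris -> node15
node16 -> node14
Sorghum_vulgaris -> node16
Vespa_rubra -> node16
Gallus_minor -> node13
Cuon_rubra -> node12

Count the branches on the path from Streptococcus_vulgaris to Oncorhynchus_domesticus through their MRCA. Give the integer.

10

The MRCA of Streptococcus_vulgaris and Oncorhynchus_domesticus is the node subtending ((((Pongo_occidentalis,Candida_maculatus),Columba_longipes),((Bufo_brevicauda,(Streptococcus_vulgaris,Enhydra_sapiens)),Prionailurus_giganteus)),(Otocyon_brevicauda,(((Oncorhynchus_domesticus,Escherichia_elegans),Salmo_vulgaris),((((Musca_longipes,Drosophila_palustris),(Sorghum_vulgaris,Vespa_rubra)),Gallus_minor),Cuon_rubra)))).
From Streptococcus_vulgaris up to that node: 5 branches. From Oncorhynchus_domesticus up to the same node: 5 branches. Total: 5 + 5 = 10.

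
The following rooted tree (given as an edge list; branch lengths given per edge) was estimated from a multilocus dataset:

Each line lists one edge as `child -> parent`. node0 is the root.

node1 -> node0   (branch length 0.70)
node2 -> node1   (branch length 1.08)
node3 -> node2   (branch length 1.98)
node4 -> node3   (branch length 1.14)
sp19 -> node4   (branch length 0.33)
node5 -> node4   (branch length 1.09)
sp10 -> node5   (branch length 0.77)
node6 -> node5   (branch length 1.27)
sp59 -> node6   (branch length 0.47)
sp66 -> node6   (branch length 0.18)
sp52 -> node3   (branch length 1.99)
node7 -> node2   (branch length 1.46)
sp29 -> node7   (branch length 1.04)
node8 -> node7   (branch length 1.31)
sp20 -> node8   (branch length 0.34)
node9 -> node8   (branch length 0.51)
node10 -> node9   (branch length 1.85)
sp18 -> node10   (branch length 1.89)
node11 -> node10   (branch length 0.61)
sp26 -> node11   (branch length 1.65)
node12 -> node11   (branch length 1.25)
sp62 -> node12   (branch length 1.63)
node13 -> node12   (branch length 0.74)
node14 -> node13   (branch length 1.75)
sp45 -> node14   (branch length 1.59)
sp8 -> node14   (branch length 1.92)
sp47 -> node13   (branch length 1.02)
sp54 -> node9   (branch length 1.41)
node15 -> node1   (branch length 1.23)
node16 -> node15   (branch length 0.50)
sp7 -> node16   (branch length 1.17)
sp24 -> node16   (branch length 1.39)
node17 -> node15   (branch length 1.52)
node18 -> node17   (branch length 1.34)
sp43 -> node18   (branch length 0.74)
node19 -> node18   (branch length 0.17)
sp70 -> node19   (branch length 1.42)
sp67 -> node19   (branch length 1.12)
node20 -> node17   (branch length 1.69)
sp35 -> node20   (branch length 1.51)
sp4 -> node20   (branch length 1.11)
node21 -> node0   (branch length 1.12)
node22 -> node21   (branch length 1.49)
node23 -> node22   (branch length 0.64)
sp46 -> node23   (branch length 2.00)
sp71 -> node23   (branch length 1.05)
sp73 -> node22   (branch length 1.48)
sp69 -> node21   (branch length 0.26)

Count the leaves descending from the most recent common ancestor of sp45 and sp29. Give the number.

The MRCA of sp45 and sp29 is the node subtending (sp29,(sp20,((sp18,(sp26,(sp62,((sp45,sp8),sp47)))),sp54))).
That clade contains 9 terminal taxa: sp18, sp20, sp26, sp29, sp45, sp47, sp54, sp62, sp8.

9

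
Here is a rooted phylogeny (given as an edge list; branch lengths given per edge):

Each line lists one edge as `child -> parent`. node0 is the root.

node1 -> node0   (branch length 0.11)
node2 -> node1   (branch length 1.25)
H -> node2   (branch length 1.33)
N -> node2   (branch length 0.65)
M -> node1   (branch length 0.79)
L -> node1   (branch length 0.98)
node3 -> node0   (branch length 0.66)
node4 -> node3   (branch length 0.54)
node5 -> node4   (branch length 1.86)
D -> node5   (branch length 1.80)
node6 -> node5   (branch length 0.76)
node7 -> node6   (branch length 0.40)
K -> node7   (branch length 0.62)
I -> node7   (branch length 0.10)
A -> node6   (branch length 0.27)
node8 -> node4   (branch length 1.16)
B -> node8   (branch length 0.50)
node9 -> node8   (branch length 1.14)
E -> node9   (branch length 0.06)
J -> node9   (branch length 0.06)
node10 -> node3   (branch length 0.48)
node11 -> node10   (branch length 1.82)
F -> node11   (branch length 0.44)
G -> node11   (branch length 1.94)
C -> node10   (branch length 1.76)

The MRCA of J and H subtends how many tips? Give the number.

14

The MRCA of J and H is the root, so the clade is the entire tree.
That clade contains 14 terminal taxa: A, B, C, D, E, F, G, H, I, J, K, L, M, N.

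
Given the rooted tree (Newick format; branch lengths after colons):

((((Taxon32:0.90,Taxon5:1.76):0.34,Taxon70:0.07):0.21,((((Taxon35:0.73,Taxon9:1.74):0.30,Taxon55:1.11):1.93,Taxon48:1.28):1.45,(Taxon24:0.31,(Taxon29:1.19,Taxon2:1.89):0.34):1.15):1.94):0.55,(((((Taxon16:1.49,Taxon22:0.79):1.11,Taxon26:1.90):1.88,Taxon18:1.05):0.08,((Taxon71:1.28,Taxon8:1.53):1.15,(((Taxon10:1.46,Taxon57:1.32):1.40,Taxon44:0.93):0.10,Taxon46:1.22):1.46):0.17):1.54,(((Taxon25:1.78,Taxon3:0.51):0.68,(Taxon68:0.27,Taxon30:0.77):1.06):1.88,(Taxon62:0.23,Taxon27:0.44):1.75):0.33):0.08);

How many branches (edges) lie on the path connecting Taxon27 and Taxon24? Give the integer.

8

The MRCA of Taxon27 and Taxon24 is the root of the tree.
From Taxon27 up to that node: 4 branches. From Taxon24 up to the same node: 4 branches. Total: 4 + 4 = 8.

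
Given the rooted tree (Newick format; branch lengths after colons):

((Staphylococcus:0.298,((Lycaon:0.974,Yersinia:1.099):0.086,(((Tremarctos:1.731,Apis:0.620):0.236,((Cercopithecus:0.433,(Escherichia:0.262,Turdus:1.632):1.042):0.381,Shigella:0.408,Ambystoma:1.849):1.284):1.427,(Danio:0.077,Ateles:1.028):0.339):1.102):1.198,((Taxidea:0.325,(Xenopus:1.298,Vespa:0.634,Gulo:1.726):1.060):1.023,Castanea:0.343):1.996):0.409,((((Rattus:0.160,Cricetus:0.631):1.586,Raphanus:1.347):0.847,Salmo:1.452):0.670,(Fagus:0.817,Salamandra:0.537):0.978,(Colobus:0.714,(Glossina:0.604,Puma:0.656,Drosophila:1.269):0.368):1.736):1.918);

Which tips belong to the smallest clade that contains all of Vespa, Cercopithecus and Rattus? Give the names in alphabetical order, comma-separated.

Ambystoma, Apis, Ateles, Castanea, Cercopithecus, Colobus, Cricetus, Danio, Drosophila, Escherichia, Fagus, Glossina, Gulo, Lycaon, Puma, Raphanus, Rattus, Salamandra, Salmo, Shigella, Staphylococcus, Taxidea, Tremarctos, Turdus, Vespa, Xenopus, Yersinia

Tracing Vespa: it sits inside (Xenopus,Vespa,Gulo).
Tracing Cercopithecus: it sits inside (Cercopithecus,(Escherichia,Turdus)).
Tracing Rattus: it sits inside (Rattus,Cricetus).
The smallest clade enclosing all 3 is the whole tree (their MRCA is the root), so the answer is all 27 tips in alphabetical order.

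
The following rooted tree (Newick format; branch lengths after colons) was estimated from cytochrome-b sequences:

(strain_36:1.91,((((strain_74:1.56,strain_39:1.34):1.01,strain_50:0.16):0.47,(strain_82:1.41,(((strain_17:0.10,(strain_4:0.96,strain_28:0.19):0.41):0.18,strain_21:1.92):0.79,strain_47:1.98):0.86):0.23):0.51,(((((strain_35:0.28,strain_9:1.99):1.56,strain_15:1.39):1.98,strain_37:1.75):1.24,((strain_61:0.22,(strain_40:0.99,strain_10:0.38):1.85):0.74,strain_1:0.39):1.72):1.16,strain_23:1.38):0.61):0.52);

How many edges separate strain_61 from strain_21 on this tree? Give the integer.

10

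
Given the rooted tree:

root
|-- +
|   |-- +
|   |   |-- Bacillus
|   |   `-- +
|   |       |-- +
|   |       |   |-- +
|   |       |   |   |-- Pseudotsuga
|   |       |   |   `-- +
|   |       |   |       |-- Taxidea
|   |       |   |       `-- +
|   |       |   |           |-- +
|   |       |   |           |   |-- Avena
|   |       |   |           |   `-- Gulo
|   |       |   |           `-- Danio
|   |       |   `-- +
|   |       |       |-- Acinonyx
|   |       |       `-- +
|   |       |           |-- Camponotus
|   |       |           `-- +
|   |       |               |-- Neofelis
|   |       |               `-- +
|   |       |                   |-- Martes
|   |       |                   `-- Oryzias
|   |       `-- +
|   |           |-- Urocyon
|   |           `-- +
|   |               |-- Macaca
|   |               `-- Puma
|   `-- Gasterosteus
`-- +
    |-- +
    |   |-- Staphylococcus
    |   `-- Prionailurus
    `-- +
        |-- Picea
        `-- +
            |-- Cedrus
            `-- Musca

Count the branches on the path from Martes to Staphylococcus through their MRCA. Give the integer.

12

The MRCA of Martes and Staphylococcus is the root of the tree.
From Martes up to that node: 9 branches. From Staphylococcus up to the same node: 3 branches. Total: 9 + 3 = 12.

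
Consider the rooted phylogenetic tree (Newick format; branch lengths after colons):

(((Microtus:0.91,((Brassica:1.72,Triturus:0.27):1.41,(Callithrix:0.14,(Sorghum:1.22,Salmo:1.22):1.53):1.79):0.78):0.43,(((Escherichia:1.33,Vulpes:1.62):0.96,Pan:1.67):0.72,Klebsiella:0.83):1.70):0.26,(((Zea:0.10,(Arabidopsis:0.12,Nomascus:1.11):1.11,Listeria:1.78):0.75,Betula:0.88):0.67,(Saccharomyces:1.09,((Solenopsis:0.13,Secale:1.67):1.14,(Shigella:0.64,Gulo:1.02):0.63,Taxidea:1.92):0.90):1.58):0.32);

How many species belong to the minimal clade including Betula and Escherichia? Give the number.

The MRCA of Betula and Escherichia is the root, so the clade is the entire tree.
That clade contains 21 terminal taxa: Arabidopsis, Betula, Brassica, Callithrix, Escherichia, Gulo, Klebsiella, Listeria, Microtus, Nomascus, Pan, Saccharomyces, Salmo, Secale, Shigella, Solenopsis, Sorghum, Taxidea, Triturus, Vulpes, Zea.

21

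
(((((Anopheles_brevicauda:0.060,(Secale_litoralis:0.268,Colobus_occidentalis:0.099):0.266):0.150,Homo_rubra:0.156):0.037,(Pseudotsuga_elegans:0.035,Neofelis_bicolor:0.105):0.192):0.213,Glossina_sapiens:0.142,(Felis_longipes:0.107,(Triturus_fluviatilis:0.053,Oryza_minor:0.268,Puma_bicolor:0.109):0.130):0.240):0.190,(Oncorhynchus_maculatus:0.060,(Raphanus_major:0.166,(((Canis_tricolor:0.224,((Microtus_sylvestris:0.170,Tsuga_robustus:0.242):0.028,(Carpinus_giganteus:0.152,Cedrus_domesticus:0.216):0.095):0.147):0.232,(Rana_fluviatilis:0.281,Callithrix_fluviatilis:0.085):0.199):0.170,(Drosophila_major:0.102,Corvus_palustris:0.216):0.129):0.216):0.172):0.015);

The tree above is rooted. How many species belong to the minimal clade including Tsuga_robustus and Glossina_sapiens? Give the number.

22

The MRCA of Tsuga_robustus and Glossina_sapiens is the root, so the clade is the entire tree.
That clade contains 22 terminal taxa: Anopheles_brevicauda, Callithrix_fluviatilis, Canis_tricolor, Carpinus_giganteus, Cedrus_domesticus, Colobus_occidentalis, Corvus_palustris, Drosophila_major, Felis_longipes, Glossina_sapiens, Homo_rubra, Microtus_sylvestris, Neofelis_bicolor, Oncorhynchus_maculatus, Oryza_minor, Pseudotsuga_elegans, Puma_bicolor, Rana_fluviatilis, Raphanus_major, Secale_litoralis, Triturus_fluviatilis, Tsuga_robustus.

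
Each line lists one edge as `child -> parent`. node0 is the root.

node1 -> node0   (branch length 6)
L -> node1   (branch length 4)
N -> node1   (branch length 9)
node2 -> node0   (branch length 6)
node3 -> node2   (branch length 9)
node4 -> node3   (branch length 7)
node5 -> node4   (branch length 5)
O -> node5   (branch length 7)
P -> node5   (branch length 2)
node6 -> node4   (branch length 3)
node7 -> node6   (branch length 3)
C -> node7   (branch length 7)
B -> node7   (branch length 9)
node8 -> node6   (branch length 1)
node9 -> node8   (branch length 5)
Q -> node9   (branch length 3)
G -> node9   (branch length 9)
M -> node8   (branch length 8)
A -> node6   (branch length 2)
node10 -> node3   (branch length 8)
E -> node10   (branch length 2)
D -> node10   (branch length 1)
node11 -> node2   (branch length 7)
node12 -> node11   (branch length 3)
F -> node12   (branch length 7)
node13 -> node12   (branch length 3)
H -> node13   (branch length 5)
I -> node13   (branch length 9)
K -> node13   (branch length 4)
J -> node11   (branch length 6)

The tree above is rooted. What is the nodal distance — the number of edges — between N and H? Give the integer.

The MRCA of N and H is the root of the tree.
From N up to that node: 2 branches. From H up to the same node: 5 branches. Total: 2 + 5 = 7.

7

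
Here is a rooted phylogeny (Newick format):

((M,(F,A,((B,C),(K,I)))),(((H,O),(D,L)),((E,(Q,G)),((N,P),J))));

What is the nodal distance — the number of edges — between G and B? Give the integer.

The MRCA of G and B is the root of the tree.
From G up to that node: 5 branches. From B up to the same node: 5 branches. Total: 5 + 5 = 10.

10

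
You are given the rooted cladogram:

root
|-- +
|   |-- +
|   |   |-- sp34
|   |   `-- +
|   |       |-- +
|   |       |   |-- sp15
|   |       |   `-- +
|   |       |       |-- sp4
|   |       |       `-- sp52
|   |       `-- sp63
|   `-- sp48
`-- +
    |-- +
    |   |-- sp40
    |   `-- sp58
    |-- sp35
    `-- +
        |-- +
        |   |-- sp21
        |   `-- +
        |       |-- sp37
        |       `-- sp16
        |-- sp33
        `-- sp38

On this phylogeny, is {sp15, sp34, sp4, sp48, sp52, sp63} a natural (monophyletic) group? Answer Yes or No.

The most recent common ancestor of these taxa subtends ((sp34,((sp15,(sp4,sp52)),sp63)),sp48).
That clade has exactly 6 tips — every listed taxon and nothing else — so the group is monophyletic.

Yes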